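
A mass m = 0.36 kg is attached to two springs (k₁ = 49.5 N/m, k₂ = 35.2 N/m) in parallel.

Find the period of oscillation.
k_eq = k₁+k₂ = 84.7 N/m
T = 2π√(m/k_eq) = 2π√(0.36/84.7) = 0.4096 s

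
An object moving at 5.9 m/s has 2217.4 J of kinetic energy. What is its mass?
KE = ½mv² → m = 2KE/v² = 2×2217.4/5.9² = 127.4 kg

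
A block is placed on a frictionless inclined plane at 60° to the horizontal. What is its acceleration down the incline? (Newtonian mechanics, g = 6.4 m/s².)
a = g sin(θ) = 6.4 × sin(60°) = 6.4 × 0.866 = 5.54 m/s²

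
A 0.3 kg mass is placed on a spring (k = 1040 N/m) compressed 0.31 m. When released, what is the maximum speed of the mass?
½kx² = ½mv² → v = x√(k/m) = 0.31×√(1040/0.3) = 18.25 m/s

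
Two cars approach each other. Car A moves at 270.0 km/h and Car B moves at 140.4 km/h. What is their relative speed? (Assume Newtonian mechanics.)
v_rel = v_A + v_B = 270.0 + 140.4 = 410.4 km/h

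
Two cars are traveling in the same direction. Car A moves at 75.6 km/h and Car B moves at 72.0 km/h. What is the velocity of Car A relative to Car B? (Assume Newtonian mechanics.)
v_rel = v_A - v_B = 75.6 - 72.0 = 3.6 km/h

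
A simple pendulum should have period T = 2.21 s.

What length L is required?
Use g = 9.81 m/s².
T = 2π√(L/g) → L = g(T/2π)² = 9.81×(2.21/2π)² = 1.214 m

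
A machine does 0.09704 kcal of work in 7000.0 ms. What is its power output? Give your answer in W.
P = W/t = 406 J / 7 s = 58 W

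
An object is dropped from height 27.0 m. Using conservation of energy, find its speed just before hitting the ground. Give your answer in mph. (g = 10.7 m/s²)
mgh = ½mv² → v = √(2gh) = √(2×10.7×27) = 24.04 m/s = 53.77 mph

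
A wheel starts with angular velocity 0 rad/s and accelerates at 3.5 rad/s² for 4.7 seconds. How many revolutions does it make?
θ = ω₀t + ½αt² = 0×4.7 + ½×3.5×4.7² = 38.66 rad
Revolutions = θ/(2π) = 38.66/(2π) = 6.15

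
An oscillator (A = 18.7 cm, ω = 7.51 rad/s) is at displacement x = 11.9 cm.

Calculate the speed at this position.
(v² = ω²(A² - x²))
v = ω√(A² − x²) = 7.51×√(0.187² − 0.119²) = 1.083 m/s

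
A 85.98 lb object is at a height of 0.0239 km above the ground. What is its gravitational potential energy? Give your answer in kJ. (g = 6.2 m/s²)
PE = mgh = 39 kg × 6.2 m/s² × 23.9 m = 5779 J = 5.779 kJ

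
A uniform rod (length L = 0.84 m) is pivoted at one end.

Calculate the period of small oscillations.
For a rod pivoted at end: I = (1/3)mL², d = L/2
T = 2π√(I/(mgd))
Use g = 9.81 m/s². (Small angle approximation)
I/m = (1/3)L² = 0.2352 m²; d = L/2 = 0.42 m
T = 2π√(I/(mgd)) = 2π√(0.2352/(9.81×0.42)) = 1.501 s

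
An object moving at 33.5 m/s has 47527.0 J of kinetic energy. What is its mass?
KE = ½mv² → m = 2KE/v² = 2×47527.0/33.5² = 84.7 kg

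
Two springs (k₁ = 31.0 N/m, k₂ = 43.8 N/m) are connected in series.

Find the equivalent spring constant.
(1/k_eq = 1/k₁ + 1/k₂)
1/k_eq = 1/31.0 + 1/43.8 = 0.055089; k_eq = 18.15 N/m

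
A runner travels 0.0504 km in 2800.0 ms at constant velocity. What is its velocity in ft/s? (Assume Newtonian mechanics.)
v = d/t (with unit conversion) = 59.06 ft/s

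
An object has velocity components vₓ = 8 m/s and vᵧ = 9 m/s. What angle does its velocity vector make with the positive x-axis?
θ = arctan(vᵧ/vₓ) = arctan(9/8) = 48.37°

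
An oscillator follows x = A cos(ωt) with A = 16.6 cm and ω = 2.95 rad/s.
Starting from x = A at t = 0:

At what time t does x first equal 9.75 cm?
cos(ωt) = x/A = 9.75/16.6 = 0.5873
ωt = arccos(0.5873) = 0.943 rad
t = 0.943/2.95 = 0.3197 s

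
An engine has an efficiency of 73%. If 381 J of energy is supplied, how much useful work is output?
W_out = η × W_in = 0.73 × 381 = 278.13 J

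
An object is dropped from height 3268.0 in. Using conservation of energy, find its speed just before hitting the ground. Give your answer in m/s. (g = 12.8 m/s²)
mgh = ½mv² → v = √(2gh) = √(2×12.8×83.01) = 46.1 m/s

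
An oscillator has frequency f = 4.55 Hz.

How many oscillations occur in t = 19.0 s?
n = f×t = 4.55×19.0 = 86.45 oscillations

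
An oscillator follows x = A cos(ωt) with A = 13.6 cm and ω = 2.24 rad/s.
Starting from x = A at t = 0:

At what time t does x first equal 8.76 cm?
cos(ωt) = x/A = 8.76/13.6 = 0.6441
ωt = arccos(0.6441) = 0.8709 rad
t = 0.8709/2.24 = 0.3888 s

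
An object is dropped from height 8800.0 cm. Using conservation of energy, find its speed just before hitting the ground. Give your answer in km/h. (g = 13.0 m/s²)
mgh = ½mv² → v = √(2gh) = √(2×13.0×88) = 47.83 m/s = 172.2 km/h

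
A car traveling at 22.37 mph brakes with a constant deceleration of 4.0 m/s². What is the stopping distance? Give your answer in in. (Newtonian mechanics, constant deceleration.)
d = v₀² / (2a) (with unit conversion) = 492.2 in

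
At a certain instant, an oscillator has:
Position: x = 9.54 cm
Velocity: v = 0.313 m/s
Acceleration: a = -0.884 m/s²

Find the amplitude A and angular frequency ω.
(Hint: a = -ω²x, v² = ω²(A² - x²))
a = −ω²x → ω = √(|a|/x) = √(0.884/0.0954) = 3.044 rad/s
v² = ω²(A² − x²) → A = √(x² + v²/ω²) = √(0.0954² + 0.313²/3.044²) = 0.1403 m = 14.03 cm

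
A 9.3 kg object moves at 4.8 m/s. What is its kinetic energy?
KE = ½mv² = ½×9.3×4.8² = 107.136 J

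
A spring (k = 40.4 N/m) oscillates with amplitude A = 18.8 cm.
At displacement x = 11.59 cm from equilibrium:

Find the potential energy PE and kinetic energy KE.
E_total = ½kA² = ½×40.4×(0.188)² = 0.7139 J
PE = ½kx² = ½×40.4×(0.1159)² = 0.2713 J
KE = E_total − PE = 0.4426 J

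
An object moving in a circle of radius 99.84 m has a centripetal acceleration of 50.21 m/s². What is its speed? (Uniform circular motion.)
v = √(a_c × r) = √(50.21 × 99.84) = 70.8 m/s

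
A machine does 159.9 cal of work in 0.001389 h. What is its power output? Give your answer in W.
P = W/t = 669 J / 5 s = 133.8 W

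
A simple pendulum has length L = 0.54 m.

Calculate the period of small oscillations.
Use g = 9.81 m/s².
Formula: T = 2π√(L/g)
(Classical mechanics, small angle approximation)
T = 2π√(L/g) = 2π√(0.54/9.81) = 1.474 s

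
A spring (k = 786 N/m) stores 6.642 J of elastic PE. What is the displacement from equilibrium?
PE = ½kx² → x = √(2PE/k) = √(2×6.642/786) = 0.13 m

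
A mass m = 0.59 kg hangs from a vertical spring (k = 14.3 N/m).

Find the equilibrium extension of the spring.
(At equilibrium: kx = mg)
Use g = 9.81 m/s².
x_eq = mg/k = 0.59×9.81/14.3 = 0.4047 m = 40.47 cm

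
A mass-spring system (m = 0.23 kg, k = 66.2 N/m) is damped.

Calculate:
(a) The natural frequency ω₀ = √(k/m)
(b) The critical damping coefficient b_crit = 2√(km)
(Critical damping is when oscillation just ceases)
ω₀ = √(k/m) = √(66.2/0.23) = 16.97 rad/s
b_crit = 2√(km) = 2√(66.2×0.23) = 7.804 kg/s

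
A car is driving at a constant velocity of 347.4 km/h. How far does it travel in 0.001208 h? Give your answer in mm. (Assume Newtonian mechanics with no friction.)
d = vt (with unit conversion) = 419700.0 mm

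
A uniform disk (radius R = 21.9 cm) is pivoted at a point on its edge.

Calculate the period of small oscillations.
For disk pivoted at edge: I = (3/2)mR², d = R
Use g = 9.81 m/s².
I/m = (3/2)R² = 0.07194 m²; d = R = 0.219 m
T = 2π√((3/2)R²/(gR)) = 2π√(3R/(2g)) = 1.15 s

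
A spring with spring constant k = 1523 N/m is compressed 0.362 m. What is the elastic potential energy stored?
PE = ½kx² = ½×1523×0.362² = 99.79 J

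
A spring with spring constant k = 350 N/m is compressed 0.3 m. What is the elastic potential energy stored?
PE = ½kx² = ½×350×0.3² = 15.75 J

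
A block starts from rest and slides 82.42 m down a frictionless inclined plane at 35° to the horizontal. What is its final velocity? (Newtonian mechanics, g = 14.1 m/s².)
a = g sin(θ) = 14.1 × sin(35°) = 8.09 m/s²
v = √(2ad) = √(2 × 8.09 × 82.42) = 36.51 m/s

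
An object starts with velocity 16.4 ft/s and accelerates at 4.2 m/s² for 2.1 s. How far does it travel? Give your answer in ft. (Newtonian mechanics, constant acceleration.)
d = v₀t + ½at² (with unit conversion) = 64.82 ft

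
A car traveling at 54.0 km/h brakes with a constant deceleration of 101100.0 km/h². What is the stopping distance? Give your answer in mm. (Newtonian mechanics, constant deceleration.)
d = v₀² / (2a) (with unit conversion) = 14420.0 mm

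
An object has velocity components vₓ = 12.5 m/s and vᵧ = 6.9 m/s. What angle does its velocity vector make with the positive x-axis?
θ = arctan(vᵧ/vₓ) = arctan(6.9/12.5) = 28.9°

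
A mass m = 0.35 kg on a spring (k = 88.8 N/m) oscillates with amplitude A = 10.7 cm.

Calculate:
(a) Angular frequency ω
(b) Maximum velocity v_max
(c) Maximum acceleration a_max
ω = √(k/m) = √(88.8/0.35) = 15.93 rad/s
v_max = ωA = 15.93×0.107 = 1.704 m/s
a_max = ω²A = 15.93²×0.107 = 27.15 m/s²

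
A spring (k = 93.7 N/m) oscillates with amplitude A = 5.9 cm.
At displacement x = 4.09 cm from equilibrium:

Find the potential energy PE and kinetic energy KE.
E_total = ½kA² = ½×93.7×(0.059)² = 0.1631 J
PE = ½kx² = ½×93.7×(0.0409)² = 0.07837 J
KE = E_total − PE = 0.08471 J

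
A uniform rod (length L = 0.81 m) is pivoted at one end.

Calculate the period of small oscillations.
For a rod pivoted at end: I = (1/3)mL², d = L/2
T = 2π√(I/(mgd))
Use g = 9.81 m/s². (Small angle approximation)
I/m = (1/3)L² = 0.2187 m²; d = L/2 = 0.405 m
T = 2π√(I/(mgd)) = 2π√(0.2187/(9.81×0.405)) = 1.474 s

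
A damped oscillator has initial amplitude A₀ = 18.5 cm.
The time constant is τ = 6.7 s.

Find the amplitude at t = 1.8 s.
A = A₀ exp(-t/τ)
A = A₀ exp(−t/τ) = 18.5×exp(−1.8/6.7) = 14.14 cm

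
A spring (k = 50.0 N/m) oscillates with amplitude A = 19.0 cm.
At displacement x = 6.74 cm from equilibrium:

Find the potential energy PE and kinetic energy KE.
E_total = ½kA² = ½×50.0×(0.19)² = 0.9025 J
PE = ½kx² = ½×50.0×(0.0674)² = 0.1136 J
KE = E_total − PE = 0.7889 J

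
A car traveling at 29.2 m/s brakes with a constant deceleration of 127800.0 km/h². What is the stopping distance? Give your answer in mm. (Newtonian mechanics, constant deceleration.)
d = v₀² / (2a) (with unit conversion) = 43230.0 mm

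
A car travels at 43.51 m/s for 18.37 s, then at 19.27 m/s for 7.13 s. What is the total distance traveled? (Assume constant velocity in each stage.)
d₁ = v₁t₁ = 43.51 × 18.37 = 799.279 m
d₂ = v₂t₂ = 19.27 × 7.13 = 137.395 m
d_total = 799.279 + 137.395 = 936.67 m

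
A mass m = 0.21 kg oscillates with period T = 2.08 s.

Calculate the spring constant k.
T = 2π√(m/k) → k = m(2π/T)² = 0.21×(2π/2.08)² = 1.916 N/m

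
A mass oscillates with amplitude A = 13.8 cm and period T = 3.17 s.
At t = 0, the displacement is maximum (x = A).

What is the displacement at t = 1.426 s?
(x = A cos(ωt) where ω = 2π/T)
ω = 2π/T = 2π/3.17 = 1.982 rad/s
x = A cos(ωt) = 13.8×cos(1.982×1.426) = -13.12 cm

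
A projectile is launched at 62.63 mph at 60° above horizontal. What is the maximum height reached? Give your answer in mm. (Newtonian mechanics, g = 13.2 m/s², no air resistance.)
H = v₀²sin²(θ)/(2g) (with unit conversion) = 22270.0 mm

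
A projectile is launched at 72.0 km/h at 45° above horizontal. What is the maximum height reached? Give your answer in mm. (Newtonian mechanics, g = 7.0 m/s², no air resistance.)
H = v₀²sin²(θ)/(2g) (with unit conversion) = 14290.0 mm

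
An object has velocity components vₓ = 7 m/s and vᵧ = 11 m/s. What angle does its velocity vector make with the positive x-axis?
θ = arctan(vᵧ/vₓ) = arctan(11/7) = 57.53°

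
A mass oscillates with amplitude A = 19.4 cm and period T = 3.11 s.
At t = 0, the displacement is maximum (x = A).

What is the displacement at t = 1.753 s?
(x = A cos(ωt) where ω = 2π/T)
ω = 2π/T = 2π/3.11 = 2.02 rad/s
x = A cos(ωt) = 19.4×cos(2.02×1.753) = -17.87 cm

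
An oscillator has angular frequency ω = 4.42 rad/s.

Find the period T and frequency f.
T = 2π/ω = 2π/4.42 = 1.422 s; f = ω/2π = 0.7035 Hz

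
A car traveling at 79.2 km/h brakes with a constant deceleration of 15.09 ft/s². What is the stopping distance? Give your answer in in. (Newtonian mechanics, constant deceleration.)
d = v₀² / (2a) (with unit conversion) = 2071.0 in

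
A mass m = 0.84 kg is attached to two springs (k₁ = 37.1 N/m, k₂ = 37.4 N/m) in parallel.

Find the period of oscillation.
k_eq = k₁+k₂ = 74.5 N/m
T = 2π√(m/k_eq) = 2π√(0.84/74.5) = 0.6672 s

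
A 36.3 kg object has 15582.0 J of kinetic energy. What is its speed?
KE = ½mv² → v = √(2KE/m) = √(2×15582.0/36.3) = 29.3 m/s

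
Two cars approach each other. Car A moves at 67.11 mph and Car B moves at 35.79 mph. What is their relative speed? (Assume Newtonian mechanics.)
v_rel = v_A + v_B = 67.11 + 35.79 = 102.9 mph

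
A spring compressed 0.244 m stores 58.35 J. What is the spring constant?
PE = ½kx² → k = 2PE/x² = 2×58.35/0.244² = 1960.0 N/m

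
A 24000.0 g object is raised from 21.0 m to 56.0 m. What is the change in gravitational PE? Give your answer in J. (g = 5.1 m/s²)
ΔPE = mg(h₂ − h₁) = 24 kg × 5.1 m/s² × (56 − 21) m = 4284 J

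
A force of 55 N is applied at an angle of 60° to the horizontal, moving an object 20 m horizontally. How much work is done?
W = Fd cosθ = 55×20×cos(60°) = 550.0 J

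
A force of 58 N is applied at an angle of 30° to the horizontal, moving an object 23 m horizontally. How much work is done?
W = Fd cosθ = 58×23×cos(30°) = 1155.3 J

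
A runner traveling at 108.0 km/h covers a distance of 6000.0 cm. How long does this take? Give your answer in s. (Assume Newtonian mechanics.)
t = d/v (with unit conversion) = 2.0 s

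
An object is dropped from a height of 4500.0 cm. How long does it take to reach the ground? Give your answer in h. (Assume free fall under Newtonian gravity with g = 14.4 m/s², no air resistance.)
t = √(2h/g) (with unit conversion) = 0.0006944 h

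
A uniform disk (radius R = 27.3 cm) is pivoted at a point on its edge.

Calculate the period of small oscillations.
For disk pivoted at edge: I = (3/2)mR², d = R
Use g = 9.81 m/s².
I/m = (3/2)R² = 0.1118 m²; d = R = 0.273 m
T = 2π√((3/2)R²/(gR)) = 2π√(3R/(2g)) = 1.284 s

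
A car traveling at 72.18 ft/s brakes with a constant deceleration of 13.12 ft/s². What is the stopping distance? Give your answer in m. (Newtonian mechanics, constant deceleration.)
d = v₀² / (2a) (with unit conversion) = 60.52 m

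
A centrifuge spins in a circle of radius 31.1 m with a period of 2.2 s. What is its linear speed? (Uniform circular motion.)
v = 2πr/T = 2π×31.1/2.2 = 88.82 m/s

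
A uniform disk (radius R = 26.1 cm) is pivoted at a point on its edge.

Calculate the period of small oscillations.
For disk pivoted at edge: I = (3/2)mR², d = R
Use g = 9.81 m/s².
I/m = (3/2)R² = 0.1022 m²; d = R = 0.261 m
T = 2π√((3/2)R²/(gR)) = 2π√(3R/(2g)) = 1.255 s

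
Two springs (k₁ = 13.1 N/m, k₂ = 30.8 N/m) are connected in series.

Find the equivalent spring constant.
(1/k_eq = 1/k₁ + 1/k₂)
1/k_eq = 1/13.1 + 1/30.8 = 0.1088; k_eq = 9.191 N/m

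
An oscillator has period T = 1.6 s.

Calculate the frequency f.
f = 1/T = 1/1.6 = 0.625 Hz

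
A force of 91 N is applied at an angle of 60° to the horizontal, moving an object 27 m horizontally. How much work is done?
W = Fd cosθ = 91×27×cos(60°) = 1228.5 J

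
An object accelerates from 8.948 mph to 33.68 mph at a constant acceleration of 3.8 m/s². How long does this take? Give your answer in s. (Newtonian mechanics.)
t = (v - v₀)/a (with unit conversion) = 2.91 s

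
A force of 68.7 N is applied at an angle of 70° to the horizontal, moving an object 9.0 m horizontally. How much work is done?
W = Fd cosθ = 68.7×9.0×cos(70°) = 211.47 J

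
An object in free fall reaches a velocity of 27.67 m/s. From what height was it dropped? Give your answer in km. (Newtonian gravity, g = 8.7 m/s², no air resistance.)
h = v²/(2g) (with unit conversion) = 0.044 km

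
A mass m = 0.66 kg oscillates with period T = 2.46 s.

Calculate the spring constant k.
T = 2π√(m/k) → k = m(2π/T)² = 0.66×(2π/2.46)² = 4.306 N/m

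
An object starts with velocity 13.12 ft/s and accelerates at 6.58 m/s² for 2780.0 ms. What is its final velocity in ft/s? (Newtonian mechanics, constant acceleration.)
v = v₀ + at (with unit conversion) = 73.13 ft/s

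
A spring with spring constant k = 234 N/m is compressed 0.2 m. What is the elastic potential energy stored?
PE = ½kx² = ½×234×0.2² = 4.68 J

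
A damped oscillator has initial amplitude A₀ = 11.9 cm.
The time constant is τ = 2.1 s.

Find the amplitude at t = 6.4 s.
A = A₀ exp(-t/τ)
A = A₀ exp(−t/τ) = 11.9×exp(−6.4/2.1) = 0.5649 cm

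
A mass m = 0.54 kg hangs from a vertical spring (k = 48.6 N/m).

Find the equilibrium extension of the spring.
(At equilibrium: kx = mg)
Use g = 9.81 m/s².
x_eq = mg/k = 0.54×9.81/48.6 = 0.109 m = 10.9 cm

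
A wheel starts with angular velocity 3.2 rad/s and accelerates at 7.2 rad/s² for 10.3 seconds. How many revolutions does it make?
θ = ω₀t + ½αt² = 3.2×10.3 + ½×7.2×10.3² = 414.88 rad
Revolutions = θ/(2π) = 414.88/(2π) = 66.03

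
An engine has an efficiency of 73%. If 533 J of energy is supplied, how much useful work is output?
W_out = η × W_in = 0.73 × 533 = 389.09 J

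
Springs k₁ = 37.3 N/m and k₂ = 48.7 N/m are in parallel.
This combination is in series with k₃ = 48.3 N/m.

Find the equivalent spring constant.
k₁₂ = k₁ + k₂ = 86 N/m (parallel)
1/k_eq = 1/k₁₂ + 1/k₃ → k_eq = 30.93 N/m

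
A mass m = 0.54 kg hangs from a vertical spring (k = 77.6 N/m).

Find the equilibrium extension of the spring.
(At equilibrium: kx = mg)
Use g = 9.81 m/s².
x_eq = mg/k = 0.54×9.81/77.6 = 0.06827 m = 6.827 cm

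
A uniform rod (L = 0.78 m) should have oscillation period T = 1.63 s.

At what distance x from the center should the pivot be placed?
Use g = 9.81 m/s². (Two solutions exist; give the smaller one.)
T = 2π√((L²/12 + x²)/(gx)). Let c = T²g/(4π²) = 0.6602.
x² − cx + L²/12 = 0 → x = (c − √(c² − L²/3))/2 = 0.08871 m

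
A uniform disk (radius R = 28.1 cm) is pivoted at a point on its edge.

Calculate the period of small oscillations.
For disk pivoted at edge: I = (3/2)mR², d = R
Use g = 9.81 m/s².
I/m = (3/2)R² = 0.1184 m²; d = R = 0.281 m
T = 2π√((3/2)R²/(gR)) = 2π√(3R/(2g)) = 1.302 s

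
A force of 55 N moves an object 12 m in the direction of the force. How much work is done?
W = Fd = 55×12 = 660.0 J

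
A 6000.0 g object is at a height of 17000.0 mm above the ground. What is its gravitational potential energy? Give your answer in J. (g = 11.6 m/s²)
PE = mgh = 6 kg × 11.6 m/s² × 17 m = 1183 J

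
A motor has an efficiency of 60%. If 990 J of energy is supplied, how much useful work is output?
W_out = η × W_in = 0.6 × 990 = 594.0 J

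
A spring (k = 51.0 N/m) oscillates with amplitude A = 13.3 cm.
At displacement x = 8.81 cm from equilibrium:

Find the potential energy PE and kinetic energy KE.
E_total = ½kA² = ½×51.0×(0.133)² = 0.4511 J
PE = ½kx² = ½×51.0×(0.0881)² = 0.1979 J
KE = E_total − PE = 0.2531 J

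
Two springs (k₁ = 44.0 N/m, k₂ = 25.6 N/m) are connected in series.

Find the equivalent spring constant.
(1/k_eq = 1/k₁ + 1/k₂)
1/k_eq = 1/44.0 + 1/25.6 = 0.06179; k_eq = 16.18 N/m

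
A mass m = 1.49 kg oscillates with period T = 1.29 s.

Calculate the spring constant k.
T = 2π√(m/k) → k = m(2π/T)² = 1.49×(2π/1.29)² = 35.35 N/m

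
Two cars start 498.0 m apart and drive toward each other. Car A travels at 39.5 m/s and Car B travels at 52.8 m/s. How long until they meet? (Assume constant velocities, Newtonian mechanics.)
Combined speed: v_combined = 39.5 + 52.8 = 92.3 m/s
Time to meet: t = d/92.3 = 498.0/92.3 = 5.4 s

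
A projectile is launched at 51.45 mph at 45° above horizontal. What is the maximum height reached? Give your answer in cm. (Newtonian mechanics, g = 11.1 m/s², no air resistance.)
H = v₀²sin²(θ)/(2g) (with unit conversion) = 1191.0 cm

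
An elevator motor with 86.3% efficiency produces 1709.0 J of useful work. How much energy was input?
W_in = W_out/η = 1709.0/0.863 = 1980.3 J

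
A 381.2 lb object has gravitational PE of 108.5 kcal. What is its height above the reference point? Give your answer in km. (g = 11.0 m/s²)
PE = mgh → h = PE/(mg) = 4.54e+05 J / (172.9 kg × 11.0 m/s²) = 238.7 m = 0.2387 km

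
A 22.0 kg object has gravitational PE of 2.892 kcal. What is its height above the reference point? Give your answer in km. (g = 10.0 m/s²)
PE = mgh → h = PE/(mg) = 1.21e+04 J / (22 kg × 10.0 m/s²) = 55 m = 0.055 km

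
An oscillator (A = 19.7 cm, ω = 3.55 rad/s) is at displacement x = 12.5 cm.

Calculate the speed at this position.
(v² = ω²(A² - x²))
v = ω√(A² − x²) = 3.55×√(0.197² − 0.125²) = 0.5405 m/s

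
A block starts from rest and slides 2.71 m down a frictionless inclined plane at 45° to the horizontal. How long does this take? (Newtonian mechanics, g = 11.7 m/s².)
a = g sin(θ) = 11.7 × sin(45°) = 8.27 m/s²
t = √(2d/a) = √(2 × 2.71 / 8.27) = 0.81 s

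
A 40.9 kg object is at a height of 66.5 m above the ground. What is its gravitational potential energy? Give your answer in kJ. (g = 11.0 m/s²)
PE = mgh = 40.9 kg × 11.0 m/s² × 66.5 m = 2.992e+04 J = 29.92 kJ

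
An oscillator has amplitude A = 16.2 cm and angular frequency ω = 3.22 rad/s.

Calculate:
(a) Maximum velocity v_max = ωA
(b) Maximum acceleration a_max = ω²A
v_max = ωA = 3.22×0.162 = 0.5216 m/s
a_max = ω²A = 3.22²×0.162 = 1.68 m/s²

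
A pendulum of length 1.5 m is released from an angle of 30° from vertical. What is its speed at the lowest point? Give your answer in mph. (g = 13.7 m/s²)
h = L(1 − cosθ) = 1.5×(1 − cos30°) = 0.201 m
v = √(2gh) = √(2×13.7×0.201) = 2.347 m/s = 5.249 mph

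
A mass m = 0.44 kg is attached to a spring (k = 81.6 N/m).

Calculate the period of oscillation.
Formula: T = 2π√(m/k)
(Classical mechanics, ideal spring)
T = 2π√(m/k) = 2π√(0.44/81.6) = 0.4614 s; f = 1/T = 2.167 Hz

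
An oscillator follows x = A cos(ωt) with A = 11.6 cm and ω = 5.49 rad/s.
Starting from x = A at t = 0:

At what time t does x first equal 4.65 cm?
cos(ωt) = x/A = 4.65/11.6 = 0.4009
ωt = arccos(0.4009) = 1.158 rad
t = 1.158/5.49 = 0.211 s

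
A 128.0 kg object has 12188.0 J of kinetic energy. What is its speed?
KE = ½mv² → v = √(2KE/m) = √(2×12188.0/128.0) = 13.8 m/s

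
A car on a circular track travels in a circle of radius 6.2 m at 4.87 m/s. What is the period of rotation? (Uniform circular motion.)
T = 2πr/v = 2π×6.2/4.87 = 8.0 s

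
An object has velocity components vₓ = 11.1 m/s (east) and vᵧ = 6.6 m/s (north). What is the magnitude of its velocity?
|v| = √(vₓ² + vᵧ²) = √(11.1² + 6.6²) = √(166.77) = 12.91 m/s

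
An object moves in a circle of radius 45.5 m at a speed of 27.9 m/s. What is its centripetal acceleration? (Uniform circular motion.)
a_c = v²/r = 27.9²/45.5 = 778.41/45.5 = 17.11 m/s²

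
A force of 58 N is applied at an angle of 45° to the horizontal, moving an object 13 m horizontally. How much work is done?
W = Fd cosθ = 58×13×cos(45°) = 533.16 J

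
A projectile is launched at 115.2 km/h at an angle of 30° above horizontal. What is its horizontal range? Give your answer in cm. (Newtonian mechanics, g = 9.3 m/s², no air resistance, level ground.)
R = v₀² sin(2θ) / g (with unit conversion) = 9536.0 cm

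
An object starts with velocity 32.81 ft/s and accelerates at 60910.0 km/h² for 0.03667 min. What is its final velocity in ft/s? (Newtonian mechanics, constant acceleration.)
v = v₀ + at (with unit conversion) = 66.74 ft/s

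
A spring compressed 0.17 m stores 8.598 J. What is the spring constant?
PE = ½kx² → k = 2PE/x² = 2×8.598/0.17² = 595.0 N/m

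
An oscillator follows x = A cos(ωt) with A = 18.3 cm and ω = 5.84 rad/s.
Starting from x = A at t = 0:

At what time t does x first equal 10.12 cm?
cos(ωt) = x/A = 10.12/18.3 = 0.553
ωt = arccos(0.553) = 0.9848 rad
t = 0.9848/5.84 = 0.1686 s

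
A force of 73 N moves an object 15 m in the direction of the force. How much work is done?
W = Fd = 73×15 = 1095.0 J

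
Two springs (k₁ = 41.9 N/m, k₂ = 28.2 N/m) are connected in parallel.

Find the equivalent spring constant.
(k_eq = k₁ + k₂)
k_eq = k₁ + k₂ = 41.9 + 28.2 = 70.1 N/m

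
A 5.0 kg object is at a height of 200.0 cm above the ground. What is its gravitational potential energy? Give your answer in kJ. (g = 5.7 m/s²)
PE = mgh = 5 kg × 5.7 m/s² × 2 m = 57 J = 0.057 kJ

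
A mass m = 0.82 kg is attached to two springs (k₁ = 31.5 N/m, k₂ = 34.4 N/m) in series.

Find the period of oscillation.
k_eq = k₁k₂/(k₁+k₂) = 16.44 N/m
T = 2π√(m/k_eq) = 2π√(0.82/16.44) = 1.403 s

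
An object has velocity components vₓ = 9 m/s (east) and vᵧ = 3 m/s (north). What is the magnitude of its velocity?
|v| = √(vₓ² + vᵧ²) = √(9² + 3²) = √(90) = 9.49 m/s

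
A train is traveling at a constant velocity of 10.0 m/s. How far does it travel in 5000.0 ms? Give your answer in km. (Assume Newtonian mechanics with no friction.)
d = vt (with unit conversion) = 0.05 km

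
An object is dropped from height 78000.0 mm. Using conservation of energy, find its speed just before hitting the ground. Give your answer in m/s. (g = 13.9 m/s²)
mgh = ½mv² → v = √(2gh) = √(2×13.9×78) = 46.57 m/s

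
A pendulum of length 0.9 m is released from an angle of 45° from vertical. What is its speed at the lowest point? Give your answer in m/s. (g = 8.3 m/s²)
h = L(1 − cosθ) = 0.9×(1 − cos45°) = 0.2636 m
v = √(2gh) = √(2×8.3×0.2636) = 2.092 m/s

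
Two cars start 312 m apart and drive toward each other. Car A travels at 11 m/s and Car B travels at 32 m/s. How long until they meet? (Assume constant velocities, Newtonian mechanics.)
Combined speed: v_combined = 11 + 32 = 43 m/s
Time to meet: t = d/43 = 312/43 = 7.26 s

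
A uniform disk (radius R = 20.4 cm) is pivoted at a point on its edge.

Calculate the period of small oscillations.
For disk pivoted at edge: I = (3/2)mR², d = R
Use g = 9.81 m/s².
I/m = (3/2)R² = 0.06242 m²; d = R = 0.204 m
T = 2π√((3/2)R²/(gR)) = 2π√(3R/(2g)) = 1.11 s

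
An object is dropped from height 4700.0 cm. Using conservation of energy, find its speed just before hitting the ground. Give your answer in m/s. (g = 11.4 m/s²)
mgh = ½mv² → v = √(2gh) = √(2×11.4×47) = 32.74 m/s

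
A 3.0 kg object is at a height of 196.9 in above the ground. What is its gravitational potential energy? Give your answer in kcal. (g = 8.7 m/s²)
PE = mgh = 3 kg × 8.7 m/s² × 5.001 m = 130.5 J = 0.0312 kcal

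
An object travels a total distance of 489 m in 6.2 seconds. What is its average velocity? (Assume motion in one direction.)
v_avg = Δd / Δt = 489 / 6.2 = 78.87 m/s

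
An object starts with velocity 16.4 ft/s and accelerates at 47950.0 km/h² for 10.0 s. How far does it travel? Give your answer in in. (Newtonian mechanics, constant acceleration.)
d = v₀t + ½at² (with unit conversion) = 9251.0 in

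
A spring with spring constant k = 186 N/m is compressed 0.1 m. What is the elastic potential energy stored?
PE = ½kx² = ½×186×0.1² = 0.93 J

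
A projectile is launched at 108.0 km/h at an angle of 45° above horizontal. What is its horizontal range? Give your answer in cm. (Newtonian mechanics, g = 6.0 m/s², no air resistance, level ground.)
R = v₀² sin(2θ) / g (with unit conversion) = 15000.0 cm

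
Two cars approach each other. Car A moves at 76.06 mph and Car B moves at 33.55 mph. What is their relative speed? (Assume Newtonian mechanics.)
v_rel = v_A + v_B = 76.06 + 33.55 = 109.6 mph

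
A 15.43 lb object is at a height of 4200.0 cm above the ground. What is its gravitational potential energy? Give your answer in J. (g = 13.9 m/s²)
PE = mgh = 6.999 kg × 13.9 m/s² × 42 m = 4086 J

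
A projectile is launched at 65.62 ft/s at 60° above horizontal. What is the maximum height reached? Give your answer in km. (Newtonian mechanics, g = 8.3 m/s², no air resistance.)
H = v₀²sin²(θ)/(2g) (with unit conversion) = 0.01807 km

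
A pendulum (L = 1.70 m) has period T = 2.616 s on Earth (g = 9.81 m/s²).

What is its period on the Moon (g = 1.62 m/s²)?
T = 2π√(L/g), so T_moon/T_earth = √(g_earth/g_moon)
T_moon = 2π√(1.7/1.62) = 6.436 s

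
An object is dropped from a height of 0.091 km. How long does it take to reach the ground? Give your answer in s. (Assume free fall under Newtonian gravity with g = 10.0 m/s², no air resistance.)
t = √(2h/g) (with unit conversion) = 4.266 s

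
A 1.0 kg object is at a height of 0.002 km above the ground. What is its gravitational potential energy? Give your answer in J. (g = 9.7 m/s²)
PE = mgh = 1 kg × 9.7 m/s² × 2 m = 19.4 J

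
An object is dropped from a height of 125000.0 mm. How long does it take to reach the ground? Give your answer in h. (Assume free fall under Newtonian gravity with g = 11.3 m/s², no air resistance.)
t = √(2h/g) (with unit conversion) = 0.001307 h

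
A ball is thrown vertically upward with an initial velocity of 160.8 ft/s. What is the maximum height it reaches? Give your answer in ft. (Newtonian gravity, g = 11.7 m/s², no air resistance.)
h_max = v₀²/(2g) (with unit conversion) = 336.8 ft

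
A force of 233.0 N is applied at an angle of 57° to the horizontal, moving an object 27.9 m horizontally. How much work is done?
W = Fd cosθ = 233.0×27.9×cos(57°) = 3540.5 J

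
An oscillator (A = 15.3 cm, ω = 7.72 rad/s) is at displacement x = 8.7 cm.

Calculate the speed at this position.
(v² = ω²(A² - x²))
v = ω√(A² − x²) = 7.72×√(0.153² − 0.087²) = 0.9716 m/s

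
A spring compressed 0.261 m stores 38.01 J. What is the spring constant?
PE = ½kx² → k = 2PE/x² = 2×38.01/0.261² = 1116.0 N/m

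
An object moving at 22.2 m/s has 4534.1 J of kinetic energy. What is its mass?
KE = ½mv² → m = 2KE/v² = 2×4534.1/22.2² = 18.4 kg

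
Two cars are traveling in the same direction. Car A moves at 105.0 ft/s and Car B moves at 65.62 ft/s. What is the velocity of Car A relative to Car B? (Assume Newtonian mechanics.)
v_rel = v_A - v_B = 105.0 - 65.62 = 39.38 ft/s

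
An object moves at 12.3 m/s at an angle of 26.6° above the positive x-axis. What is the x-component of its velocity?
vₓ = v cos(θ) = 12.3 × cos(26.6°) = 11.0 m/s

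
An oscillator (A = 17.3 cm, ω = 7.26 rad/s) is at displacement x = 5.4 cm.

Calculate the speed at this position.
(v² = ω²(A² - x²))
v = ω√(A² − x²) = 7.26×√(0.173² − 0.054²) = 1.193 m/s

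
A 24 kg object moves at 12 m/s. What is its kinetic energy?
KE = ½mv² = ½×24×12² = 1728.0 J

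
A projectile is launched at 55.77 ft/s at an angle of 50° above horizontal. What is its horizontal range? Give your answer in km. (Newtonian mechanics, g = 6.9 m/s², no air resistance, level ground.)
R = v₀² sin(2θ) / g (with unit conversion) = 0.04124 km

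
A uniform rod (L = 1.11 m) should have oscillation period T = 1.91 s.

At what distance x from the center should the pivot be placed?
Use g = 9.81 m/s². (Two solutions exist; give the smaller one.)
T = 2π√((L²/12 + x²)/(gx)). Let c = T²g/(4π²) = 0.9065.
x² − cx + L²/12 = 0 → x = (c − √(c² − L²/3))/2 = 0.1327 m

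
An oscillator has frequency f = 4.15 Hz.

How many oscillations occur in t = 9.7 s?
n = f×t = 4.15×9.7 = 40.26 oscillations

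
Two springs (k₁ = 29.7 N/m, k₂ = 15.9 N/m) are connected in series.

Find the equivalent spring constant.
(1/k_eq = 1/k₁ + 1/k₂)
1/k_eq = 1/29.7 + 1/15.9 = 0.096563; k_eq = 10.36 N/m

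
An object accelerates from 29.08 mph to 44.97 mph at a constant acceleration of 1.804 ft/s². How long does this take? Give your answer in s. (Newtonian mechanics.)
t = (v - v₀)/a (with unit conversion) = 12.92 s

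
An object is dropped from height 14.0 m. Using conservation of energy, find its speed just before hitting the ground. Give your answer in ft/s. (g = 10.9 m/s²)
mgh = ½mv² → v = √(2gh) = √(2×10.9×14) = 17.47 m/s = 57.32 ft/s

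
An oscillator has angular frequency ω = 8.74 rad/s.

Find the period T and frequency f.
T = 2π/ω = 2π/8.74 = 0.7189 s; f = ω/2π = 1.391 Hz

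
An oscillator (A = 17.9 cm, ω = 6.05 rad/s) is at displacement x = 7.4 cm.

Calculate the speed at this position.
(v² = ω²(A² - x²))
v = ω√(A² − x²) = 6.05×√(0.179² − 0.074²) = 0.9861 m/s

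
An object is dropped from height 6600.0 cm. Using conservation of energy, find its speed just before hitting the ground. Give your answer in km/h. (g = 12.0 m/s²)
mgh = ½mv² → v = √(2gh) = √(2×12.0×66) = 39.8 m/s = 143.3 km/h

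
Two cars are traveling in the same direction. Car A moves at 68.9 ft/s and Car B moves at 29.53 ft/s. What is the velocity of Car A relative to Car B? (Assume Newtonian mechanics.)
v_rel = v_A - v_B = 68.9 - 29.53 = 39.37 ft/s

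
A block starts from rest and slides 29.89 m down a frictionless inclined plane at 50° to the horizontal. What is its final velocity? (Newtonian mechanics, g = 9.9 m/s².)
a = g sin(θ) = 9.9 × sin(50°) = 7.58 m/s²
v = √(2ad) = √(2 × 7.58 × 29.89) = 21.29 m/s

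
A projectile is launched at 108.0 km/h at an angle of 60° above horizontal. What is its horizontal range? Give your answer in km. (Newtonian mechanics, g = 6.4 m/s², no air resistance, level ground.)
R = v₀² sin(2θ) / g (with unit conversion) = 0.1218 km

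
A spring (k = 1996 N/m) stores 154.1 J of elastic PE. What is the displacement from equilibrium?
PE = ½kx² → x = √(2PE/k) = √(2×154.1/1996) = 0.3929 m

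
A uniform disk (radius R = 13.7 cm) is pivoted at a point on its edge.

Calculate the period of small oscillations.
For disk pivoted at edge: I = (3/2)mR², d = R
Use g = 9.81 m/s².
I/m = (3/2)R² = 0.02815 m²; d = R = 0.137 m
T = 2π√((3/2)R²/(gR)) = 2π√(3R/(2g)) = 0.9094 s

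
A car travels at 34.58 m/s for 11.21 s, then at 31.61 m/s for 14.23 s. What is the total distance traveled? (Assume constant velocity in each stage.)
d₁ = v₁t₁ = 34.58 × 11.21 = 387.642 m
d₂ = v₂t₂ = 31.61 × 14.23 = 449.81 m
d_total = 387.642 + 449.81 = 837.45 m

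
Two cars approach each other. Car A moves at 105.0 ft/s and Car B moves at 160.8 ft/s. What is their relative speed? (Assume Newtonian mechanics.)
v_rel = v_A + v_B = 105.0 + 160.8 = 265.8 ft/s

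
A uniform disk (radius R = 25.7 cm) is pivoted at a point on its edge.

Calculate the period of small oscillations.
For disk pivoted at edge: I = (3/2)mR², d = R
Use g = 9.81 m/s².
I/m = (3/2)R² = 0.09907 m²; d = R = 0.257 m
T = 2π√((3/2)R²/(gR)) = 2π√(3R/(2g)) = 1.246 s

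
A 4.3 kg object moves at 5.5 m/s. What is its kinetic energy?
KE = ½mv² = ½×4.3×5.5² = 65.0375 J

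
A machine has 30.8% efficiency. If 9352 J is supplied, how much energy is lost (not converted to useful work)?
W_out = η × W_in = 0.308×9352 = 2880.4 J
W_lost = W_in − W_out = 9352 − 2880.4 = 6471.6 J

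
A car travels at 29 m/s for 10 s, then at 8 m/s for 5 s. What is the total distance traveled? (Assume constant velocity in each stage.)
d₁ = v₁t₁ = 29 × 10 = 290 m
d₂ = v₂t₂ = 8 × 5 = 40 m
d_total = 290 + 40 = 330 m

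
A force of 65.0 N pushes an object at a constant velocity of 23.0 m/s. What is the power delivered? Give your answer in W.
P = Fv = 65 N × 23 m/s = 1495 W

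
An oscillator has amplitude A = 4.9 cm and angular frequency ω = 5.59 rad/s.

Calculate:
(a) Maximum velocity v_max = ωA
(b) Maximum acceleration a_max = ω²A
v_max = ωA = 5.59×0.049 = 0.2739 m/s
a_max = ω²A = 5.59²×0.049 = 1.531 m/s²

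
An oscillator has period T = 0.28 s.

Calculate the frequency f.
f = 1/T = 1/0.28 = 3.571 Hz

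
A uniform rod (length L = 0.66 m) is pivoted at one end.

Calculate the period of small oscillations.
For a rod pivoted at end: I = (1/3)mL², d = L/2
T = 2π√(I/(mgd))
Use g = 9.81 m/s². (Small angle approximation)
I/m = (1/3)L² = 0.1452 m²; d = L/2 = 0.33 m
T = 2π√(I/(mgd)) = 2π√(0.1452/(9.81×0.33)) = 1.331 s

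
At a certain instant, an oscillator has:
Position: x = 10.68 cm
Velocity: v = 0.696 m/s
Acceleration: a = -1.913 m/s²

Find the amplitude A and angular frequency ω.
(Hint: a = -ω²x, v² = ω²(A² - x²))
a = −ω²x → ω = √(|a|/x) = √(1.913/0.1068) = 4.232 rad/s
v² = ω²(A² − x²) → A = √(x² + v²/ω²) = √(0.1068² + 0.696²/4.232²) = 0.1961 m = 19.61 cm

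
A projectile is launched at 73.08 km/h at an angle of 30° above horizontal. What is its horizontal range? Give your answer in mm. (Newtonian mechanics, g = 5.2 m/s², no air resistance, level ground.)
R = v₀² sin(2θ) / g (with unit conversion) = 68630.0 mm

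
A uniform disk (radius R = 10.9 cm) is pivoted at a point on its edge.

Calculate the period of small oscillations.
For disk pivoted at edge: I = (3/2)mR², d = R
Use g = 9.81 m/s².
I/m = (3/2)R² = 0.01782 m²; d = R = 0.109 m
T = 2π√((3/2)R²/(gR)) = 2π√(3R/(2g)) = 0.8112 s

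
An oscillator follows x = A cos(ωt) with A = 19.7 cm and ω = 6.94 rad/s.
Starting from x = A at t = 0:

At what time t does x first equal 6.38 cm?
cos(ωt) = x/A = 6.38/19.7 = 0.3239
ωt = arccos(0.3239) = 1.241 rad
t = 1.241/6.94 = 0.1788 s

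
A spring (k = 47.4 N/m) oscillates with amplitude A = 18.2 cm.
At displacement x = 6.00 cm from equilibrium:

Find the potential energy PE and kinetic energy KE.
E_total = ½kA² = ½×47.4×(0.182)² = 0.785 J
PE = ½kx² = ½×47.4×(0.06)² = 0.08532 J
KE = E_total − PE = 0.6997 J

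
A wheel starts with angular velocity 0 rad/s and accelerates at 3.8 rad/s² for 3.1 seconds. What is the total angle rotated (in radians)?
θ = ω₀t + ½αt² = 0×3.1 + ½×3.8×3.1² = 18.26 rad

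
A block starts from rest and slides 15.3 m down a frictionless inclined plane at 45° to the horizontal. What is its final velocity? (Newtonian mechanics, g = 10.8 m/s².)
a = g sin(θ) = 10.8 × sin(45°) = 7.64 m/s²
v = √(2ad) = √(2 × 7.64 × 15.3) = 15.29 m/s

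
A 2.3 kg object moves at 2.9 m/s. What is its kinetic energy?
KE = ½mv² = ½×2.3×2.9² = 9.6715 J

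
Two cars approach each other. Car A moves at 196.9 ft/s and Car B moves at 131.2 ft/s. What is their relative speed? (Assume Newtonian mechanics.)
v_rel = v_A + v_B = 196.9 + 131.2 = 328.1 ft/s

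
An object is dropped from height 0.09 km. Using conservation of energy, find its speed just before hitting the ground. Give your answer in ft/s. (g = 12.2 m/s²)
mgh = ½mv² → v = √(2gh) = √(2×12.2×90) = 46.86 m/s = 153.7 ft/s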